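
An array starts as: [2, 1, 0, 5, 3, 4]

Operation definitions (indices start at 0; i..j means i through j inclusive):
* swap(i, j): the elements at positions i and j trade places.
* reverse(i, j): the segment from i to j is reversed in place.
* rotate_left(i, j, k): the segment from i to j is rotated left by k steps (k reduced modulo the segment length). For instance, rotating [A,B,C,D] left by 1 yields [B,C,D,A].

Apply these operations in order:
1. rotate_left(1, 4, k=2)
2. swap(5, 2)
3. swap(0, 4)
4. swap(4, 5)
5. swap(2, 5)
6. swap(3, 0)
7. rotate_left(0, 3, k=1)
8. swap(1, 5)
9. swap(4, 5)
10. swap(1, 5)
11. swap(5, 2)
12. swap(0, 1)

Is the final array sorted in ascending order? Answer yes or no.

Answer: no

Derivation:
After 1 (rotate_left(1, 4, k=2)): [2, 5, 3, 1, 0, 4]
After 2 (swap(5, 2)): [2, 5, 4, 1, 0, 3]
After 3 (swap(0, 4)): [0, 5, 4, 1, 2, 3]
After 4 (swap(4, 5)): [0, 5, 4, 1, 3, 2]
After 5 (swap(2, 5)): [0, 5, 2, 1, 3, 4]
After 6 (swap(3, 0)): [1, 5, 2, 0, 3, 4]
After 7 (rotate_left(0, 3, k=1)): [5, 2, 0, 1, 3, 4]
After 8 (swap(1, 5)): [5, 4, 0, 1, 3, 2]
After 9 (swap(4, 5)): [5, 4, 0, 1, 2, 3]
After 10 (swap(1, 5)): [5, 3, 0, 1, 2, 4]
After 11 (swap(5, 2)): [5, 3, 4, 1, 2, 0]
After 12 (swap(0, 1)): [3, 5, 4, 1, 2, 0]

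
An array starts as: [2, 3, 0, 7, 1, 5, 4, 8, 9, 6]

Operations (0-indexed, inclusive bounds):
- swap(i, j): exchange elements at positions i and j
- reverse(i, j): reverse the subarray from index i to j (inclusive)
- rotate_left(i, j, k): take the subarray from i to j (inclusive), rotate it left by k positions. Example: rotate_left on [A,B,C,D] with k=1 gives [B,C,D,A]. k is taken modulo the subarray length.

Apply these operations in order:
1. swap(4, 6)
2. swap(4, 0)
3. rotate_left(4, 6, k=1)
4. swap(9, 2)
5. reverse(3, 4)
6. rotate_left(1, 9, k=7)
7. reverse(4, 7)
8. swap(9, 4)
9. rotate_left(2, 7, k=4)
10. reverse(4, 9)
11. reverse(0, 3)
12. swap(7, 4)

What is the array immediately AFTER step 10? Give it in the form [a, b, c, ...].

Answer: [4, 9, 5, 6, 1, 2, 7, 8, 3, 0]

Derivation:
After 1 (swap(4, 6)): [2, 3, 0, 7, 4, 5, 1, 8, 9, 6]
After 2 (swap(4, 0)): [4, 3, 0, 7, 2, 5, 1, 8, 9, 6]
After 3 (rotate_left(4, 6, k=1)): [4, 3, 0, 7, 5, 1, 2, 8, 9, 6]
After 4 (swap(9, 2)): [4, 3, 6, 7, 5, 1, 2, 8, 9, 0]
After 5 (reverse(3, 4)): [4, 3, 6, 5, 7, 1, 2, 8, 9, 0]
After 6 (rotate_left(1, 9, k=7)): [4, 9, 0, 3, 6, 5, 7, 1, 2, 8]
After 7 (reverse(4, 7)): [4, 9, 0, 3, 1, 7, 5, 6, 2, 8]
After 8 (swap(9, 4)): [4, 9, 0, 3, 8, 7, 5, 6, 2, 1]
After 9 (rotate_left(2, 7, k=4)): [4, 9, 5, 6, 0, 3, 8, 7, 2, 1]
After 10 (reverse(4, 9)): [4, 9, 5, 6, 1, 2, 7, 8, 3, 0]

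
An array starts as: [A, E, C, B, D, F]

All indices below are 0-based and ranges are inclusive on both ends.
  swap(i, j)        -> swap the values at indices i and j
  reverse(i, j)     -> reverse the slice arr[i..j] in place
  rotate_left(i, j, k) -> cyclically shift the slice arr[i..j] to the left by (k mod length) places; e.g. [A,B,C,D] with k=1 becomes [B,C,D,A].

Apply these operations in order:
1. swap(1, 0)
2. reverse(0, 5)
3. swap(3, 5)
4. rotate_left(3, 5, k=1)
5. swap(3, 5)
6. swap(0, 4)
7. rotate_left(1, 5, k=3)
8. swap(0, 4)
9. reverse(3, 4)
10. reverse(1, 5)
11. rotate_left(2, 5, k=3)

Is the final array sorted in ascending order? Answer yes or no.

After 1 (swap(1, 0)): [E, A, C, B, D, F]
After 2 (reverse(0, 5)): [F, D, B, C, A, E]
After 3 (swap(3, 5)): [F, D, B, E, A, C]
After 4 (rotate_left(3, 5, k=1)): [F, D, B, A, C, E]
After 5 (swap(3, 5)): [F, D, B, E, C, A]
After 6 (swap(0, 4)): [C, D, B, E, F, A]
After 7 (rotate_left(1, 5, k=3)): [C, F, A, D, B, E]
After 8 (swap(0, 4)): [B, F, A, D, C, E]
After 9 (reverse(3, 4)): [B, F, A, C, D, E]
After 10 (reverse(1, 5)): [B, E, D, C, A, F]
After 11 (rotate_left(2, 5, k=3)): [B, E, F, D, C, A]

Answer: no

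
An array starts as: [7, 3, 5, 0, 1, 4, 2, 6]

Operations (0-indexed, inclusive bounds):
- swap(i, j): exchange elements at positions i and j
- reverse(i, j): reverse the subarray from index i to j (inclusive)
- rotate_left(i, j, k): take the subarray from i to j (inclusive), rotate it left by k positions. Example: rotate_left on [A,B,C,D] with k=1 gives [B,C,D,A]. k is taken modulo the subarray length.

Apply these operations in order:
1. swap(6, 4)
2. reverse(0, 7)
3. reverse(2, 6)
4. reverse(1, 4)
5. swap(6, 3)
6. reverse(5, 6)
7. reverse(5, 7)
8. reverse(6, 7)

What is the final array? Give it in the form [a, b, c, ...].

After 1 (swap(6, 4)): [7, 3, 5, 0, 2, 4, 1, 6]
After 2 (reverse(0, 7)): [6, 1, 4, 2, 0, 5, 3, 7]
After 3 (reverse(2, 6)): [6, 1, 3, 5, 0, 2, 4, 7]
After 4 (reverse(1, 4)): [6, 0, 5, 3, 1, 2, 4, 7]
After 5 (swap(6, 3)): [6, 0, 5, 4, 1, 2, 3, 7]
After 6 (reverse(5, 6)): [6, 0, 5, 4, 1, 3, 2, 7]
After 7 (reverse(5, 7)): [6, 0, 5, 4, 1, 7, 2, 3]
After 8 (reverse(6, 7)): [6, 0, 5, 4, 1, 7, 3, 2]

Answer: [6, 0, 5, 4, 1, 7, 3, 2]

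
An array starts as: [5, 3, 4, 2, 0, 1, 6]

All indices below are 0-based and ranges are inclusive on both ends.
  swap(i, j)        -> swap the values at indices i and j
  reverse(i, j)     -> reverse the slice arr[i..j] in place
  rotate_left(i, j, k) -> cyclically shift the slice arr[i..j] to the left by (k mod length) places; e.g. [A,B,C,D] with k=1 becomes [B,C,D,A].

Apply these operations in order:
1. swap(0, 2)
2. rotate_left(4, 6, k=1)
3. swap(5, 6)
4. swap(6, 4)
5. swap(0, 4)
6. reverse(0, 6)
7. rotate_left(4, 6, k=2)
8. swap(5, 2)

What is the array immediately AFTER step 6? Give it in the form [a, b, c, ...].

Answer: [1, 0, 4, 2, 5, 3, 6]

Derivation:
After 1 (swap(0, 2)): [4, 3, 5, 2, 0, 1, 6]
After 2 (rotate_left(4, 6, k=1)): [4, 3, 5, 2, 1, 6, 0]
After 3 (swap(5, 6)): [4, 3, 5, 2, 1, 0, 6]
After 4 (swap(6, 4)): [4, 3, 5, 2, 6, 0, 1]
After 5 (swap(0, 4)): [6, 3, 5, 2, 4, 0, 1]
After 6 (reverse(0, 6)): [1, 0, 4, 2, 5, 3, 6]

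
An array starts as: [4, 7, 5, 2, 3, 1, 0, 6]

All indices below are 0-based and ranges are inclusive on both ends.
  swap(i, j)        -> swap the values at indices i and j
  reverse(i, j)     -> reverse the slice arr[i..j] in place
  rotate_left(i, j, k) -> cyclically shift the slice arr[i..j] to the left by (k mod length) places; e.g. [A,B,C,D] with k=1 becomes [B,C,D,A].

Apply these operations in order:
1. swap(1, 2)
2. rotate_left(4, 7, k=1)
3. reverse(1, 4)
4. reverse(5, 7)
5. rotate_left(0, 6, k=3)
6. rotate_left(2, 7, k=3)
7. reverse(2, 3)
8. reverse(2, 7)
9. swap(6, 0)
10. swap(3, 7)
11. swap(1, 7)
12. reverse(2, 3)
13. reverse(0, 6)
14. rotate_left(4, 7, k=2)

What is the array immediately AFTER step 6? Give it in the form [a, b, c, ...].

After 1 (swap(1, 2)): [4, 5, 7, 2, 3, 1, 0, 6]
After 2 (rotate_left(4, 7, k=1)): [4, 5, 7, 2, 1, 0, 6, 3]
After 3 (reverse(1, 4)): [4, 1, 2, 7, 5, 0, 6, 3]
After 4 (reverse(5, 7)): [4, 1, 2, 7, 5, 3, 6, 0]
After 5 (rotate_left(0, 6, k=3)): [7, 5, 3, 6, 4, 1, 2, 0]
After 6 (rotate_left(2, 7, k=3)): [7, 5, 1, 2, 0, 3, 6, 4]

Answer: [7, 5, 1, 2, 0, 3, 6, 4]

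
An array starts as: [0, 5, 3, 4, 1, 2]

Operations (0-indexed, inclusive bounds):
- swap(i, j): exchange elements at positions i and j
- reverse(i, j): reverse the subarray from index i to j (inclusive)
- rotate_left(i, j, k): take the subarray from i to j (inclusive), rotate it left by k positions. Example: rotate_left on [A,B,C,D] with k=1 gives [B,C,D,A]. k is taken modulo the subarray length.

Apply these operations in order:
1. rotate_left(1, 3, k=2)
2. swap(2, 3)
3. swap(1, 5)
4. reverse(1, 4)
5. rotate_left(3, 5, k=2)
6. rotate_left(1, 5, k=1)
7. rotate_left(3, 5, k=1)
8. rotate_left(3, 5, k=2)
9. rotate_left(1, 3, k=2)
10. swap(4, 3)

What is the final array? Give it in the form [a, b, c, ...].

Answer: [0, 3, 5, 2, 4, 1]

Derivation:
After 1 (rotate_left(1, 3, k=2)): [0, 4, 5, 3, 1, 2]
After 2 (swap(2, 3)): [0, 4, 3, 5, 1, 2]
After 3 (swap(1, 5)): [0, 2, 3, 5, 1, 4]
After 4 (reverse(1, 4)): [0, 1, 5, 3, 2, 4]
After 5 (rotate_left(3, 5, k=2)): [0, 1, 5, 4, 3, 2]
After 6 (rotate_left(1, 5, k=1)): [0, 5, 4, 3, 2, 1]
After 7 (rotate_left(3, 5, k=1)): [0, 5, 4, 2, 1, 3]
After 8 (rotate_left(3, 5, k=2)): [0, 5, 4, 3, 2, 1]
After 9 (rotate_left(1, 3, k=2)): [0, 3, 5, 4, 2, 1]
After 10 (swap(4, 3)): [0, 3, 5, 2, 4, 1]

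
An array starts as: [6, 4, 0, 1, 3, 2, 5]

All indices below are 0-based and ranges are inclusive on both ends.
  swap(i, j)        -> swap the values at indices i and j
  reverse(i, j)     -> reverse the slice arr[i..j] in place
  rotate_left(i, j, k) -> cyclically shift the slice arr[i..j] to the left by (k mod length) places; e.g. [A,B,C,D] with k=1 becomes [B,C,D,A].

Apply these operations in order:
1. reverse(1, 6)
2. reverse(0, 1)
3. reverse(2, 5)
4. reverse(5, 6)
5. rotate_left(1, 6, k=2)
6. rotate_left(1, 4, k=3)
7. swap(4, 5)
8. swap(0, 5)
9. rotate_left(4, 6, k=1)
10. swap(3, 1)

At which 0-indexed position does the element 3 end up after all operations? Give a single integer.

After 1 (reverse(1, 6)): [6, 5, 2, 3, 1, 0, 4]
After 2 (reverse(0, 1)): [5, 6, 2, 3, 1, 0, 4]
After 3 (reverse(2, 5)): [5, 6, 0, 1, 3, 2, 4]
After 4 (reverse(5, 6)): [5, 6, 0, 1, 3, 4, 2]
After 5 (rotate_left(1, 6, k=2)): [5, 1, 3, 4, 2, 6, 0]
After 6 (rotate_left(1, 4, k=3)): [5, 2, 1, 3, 4, 6, 0]
After 7 (swap(4, 5)): [5, 2, 1, 3, 6, 4, 0]
After 8 (swap(0, 5)): [4, 2, 1, 3, 6, 5, 0]
After 9 (rotate_left(4, 6, k=1)): [4, 2, 1, 3, 5, 0, 6]
After 10 (swap(3, 1)): [4, 3, 1, 2, 5, 0, 6]

Answer: 1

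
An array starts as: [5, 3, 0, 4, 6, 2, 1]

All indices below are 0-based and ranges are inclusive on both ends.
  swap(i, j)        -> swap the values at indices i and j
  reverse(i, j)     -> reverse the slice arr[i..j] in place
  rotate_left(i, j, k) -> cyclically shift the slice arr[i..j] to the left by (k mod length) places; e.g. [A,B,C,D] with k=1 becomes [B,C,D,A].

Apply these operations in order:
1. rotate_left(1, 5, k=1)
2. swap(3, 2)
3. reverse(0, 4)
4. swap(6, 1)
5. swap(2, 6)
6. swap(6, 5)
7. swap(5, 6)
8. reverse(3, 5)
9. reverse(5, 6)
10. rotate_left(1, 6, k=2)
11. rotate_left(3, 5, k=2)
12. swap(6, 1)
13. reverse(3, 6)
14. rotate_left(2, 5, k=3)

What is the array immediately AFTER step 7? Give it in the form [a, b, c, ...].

After 1 (rotate_left(1, 5, k=1)): [5, 0, 4, 6, 2, 3, 1]
After 2 (swap(3, 2)): [5, 0, 6, 4, 2, 3, 1]
After 3 (reverse(0, 4)): [2, 4, 6, 0, 5, 3, 1]
After 4 (swap(6, 1)): [2, 1, 6, 0, 5, 3, 4]
After 5 (swap(2, 6)): [2, 1, 4, 0, 5, 3, 6]
After 6 (swap(6, 5)): [2, 1, 4, 0, 5, 6, 3]
After 7 (swap(5, 6)): [2, 1, 4, 0, 5, 3, 6]

Answer: [2, 1, 4, 0, 5, 3, 6]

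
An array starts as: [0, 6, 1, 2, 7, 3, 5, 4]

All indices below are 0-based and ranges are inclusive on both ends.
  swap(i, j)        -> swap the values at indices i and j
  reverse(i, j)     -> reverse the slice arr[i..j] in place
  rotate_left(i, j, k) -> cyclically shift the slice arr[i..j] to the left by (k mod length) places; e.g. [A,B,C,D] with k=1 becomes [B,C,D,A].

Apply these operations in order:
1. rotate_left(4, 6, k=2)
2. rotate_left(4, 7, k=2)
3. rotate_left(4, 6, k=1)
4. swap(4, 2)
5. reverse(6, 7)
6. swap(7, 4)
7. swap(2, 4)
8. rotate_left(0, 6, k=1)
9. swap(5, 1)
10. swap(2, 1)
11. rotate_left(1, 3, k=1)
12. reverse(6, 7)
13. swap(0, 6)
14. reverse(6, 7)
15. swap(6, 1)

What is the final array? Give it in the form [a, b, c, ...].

After 1 (rotate_left(4, 6, k=2)): [0, 6, 1, 2, 5, 7, 3, 4]
After 2 (rotate_left(4, 7, k=2)): [0, 6, 1, 2, 3, 4, 5, 7]
After 3 (rotate_left(4, 6, k=1)): [0, 6, 1, 2, 4, 5, 3, 7]
After 4 (swap(4, 2)): [0, 6, 4, 2, 1, 5, 3, 7]
After 5 (reverse(6, 7)): [0, 6, 4, 2, 1, 5, 7, 3]
After 6 (swap(7, 4)): [0, 6, 4, 2, 3, 5, 7, 1]
After 7 (swap(2, 4)): [0, 6, 3, 2, 4, 5, 7, 1]
After 8 (rotate_left(0, 6, k=1)): [6, 3, 2, 4, 5, 7, 0, 1]
After 9 (swap(5, 1)): [6, 7, 2, 4, 5, 3, 0, 1]
After 10 (swap(2, 1)): [6, 2, 7, 4, 5, 3, 0, 1]
After 11 (rotate_left(1, 3, k=1)): [6, 7, 4, 2, 5, 3, 0, 1]
After 12 (reverse(6, 7)): [6, 7, 4, 2, 5, 3, 1, 0]
After 13 (swap(0, 6)): [1, 7, 4, 2, 5, 3, 6, 0]
After 14 (reverse(6, 7)): [1, 7, 4, 2, 5, 3, 0, 6]
After 15 (swap(6, 1)): [1, 0, 4, 2, 5, 3, 7, 6]

Answer: [1, 0, 4, 2, 5, 3, 7, 6]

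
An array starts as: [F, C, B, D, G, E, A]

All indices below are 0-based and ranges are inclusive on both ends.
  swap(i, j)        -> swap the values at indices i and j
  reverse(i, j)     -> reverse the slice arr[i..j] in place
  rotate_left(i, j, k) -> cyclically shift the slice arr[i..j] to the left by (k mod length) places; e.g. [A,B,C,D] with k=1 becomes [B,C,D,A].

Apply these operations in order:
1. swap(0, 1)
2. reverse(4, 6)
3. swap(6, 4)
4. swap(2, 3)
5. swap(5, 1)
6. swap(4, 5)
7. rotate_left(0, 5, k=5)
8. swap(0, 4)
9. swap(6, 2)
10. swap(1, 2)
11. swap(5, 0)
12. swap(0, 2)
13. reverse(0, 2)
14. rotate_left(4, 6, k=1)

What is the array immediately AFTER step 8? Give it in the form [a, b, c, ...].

After 1 (swap(0, 1)): [C, F, B, D, G, E, A]
After 2 (reverse(4, 6)): [C, F, B, D, A, E, G]
After 3 (swap(6, 4)): [C, F, B, D, G, E, A]
After 4 (swap(2, 3)): [C, F, D, B, G, E, A]
After 5 (swap(5, 1)): [C, E, D, B, G, F, A]
After 6 (swap(4, 5)): [C, E, D, B, F, G, A]
After 7 (rotate_left(0, 5, k=5)): [G, C, E, D, B, F, A]
After 8 (swap(0, 4)): [B, C, E, D, G, F, A]

Answer: [B, C, E, D, G, F, A]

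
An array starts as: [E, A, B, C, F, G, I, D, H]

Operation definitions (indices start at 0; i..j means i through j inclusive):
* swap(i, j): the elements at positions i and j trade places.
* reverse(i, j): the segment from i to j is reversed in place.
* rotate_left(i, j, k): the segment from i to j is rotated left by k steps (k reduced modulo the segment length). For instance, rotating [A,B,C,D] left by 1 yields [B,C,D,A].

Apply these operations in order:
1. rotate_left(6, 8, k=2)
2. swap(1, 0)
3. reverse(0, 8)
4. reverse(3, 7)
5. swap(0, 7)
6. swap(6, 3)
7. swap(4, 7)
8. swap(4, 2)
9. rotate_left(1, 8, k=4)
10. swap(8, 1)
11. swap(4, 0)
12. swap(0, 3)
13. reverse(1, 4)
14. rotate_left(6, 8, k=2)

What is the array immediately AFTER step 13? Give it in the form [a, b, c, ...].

After 1 (rotate_left(6, 8, k=2)): [E, A, B, C, F, G, H, I, D]
After 2 (swap(1, 0)): [A, E, B, C, F, G, H, I, D]
After 3 (reverse(0, 8)): [D, I, H, G, F, C, B, E, A]
After 4 (reverse(3, 7)): [D, I, H, E, B, C, F, G, A]
After 5 (swap(0, 7)): [G, I, H, E, B, C, F, D, A]
After 6 (swap(6, 3)): [G, I, H, F, B, C, E, D, A]
After 7 (swap(4, 7)): [G, I, H, F, D, C, E, B, A]
After 8 (swap(4, 2)): [G, I, D, F, H, C, E, B, A]
After 9 (rotate_left(1, 8, k=4)): [G, C, E, B, A, I, D, F, H]
After 10 (swap(8, 1)): [G, H, E, B, A, I, D, F, C]
After 11 (swap(4, 0)): [A, H, E, B, G, I, D, F, C]
After 12 (swap(0, 3)): [B, H, E, A, G, I, D, F, C]
After 13 (reverse(1, 4)): [B, G, A, E, H, I, D, F, C]

Answer: [B, G, A, E, H, I, D, F, C]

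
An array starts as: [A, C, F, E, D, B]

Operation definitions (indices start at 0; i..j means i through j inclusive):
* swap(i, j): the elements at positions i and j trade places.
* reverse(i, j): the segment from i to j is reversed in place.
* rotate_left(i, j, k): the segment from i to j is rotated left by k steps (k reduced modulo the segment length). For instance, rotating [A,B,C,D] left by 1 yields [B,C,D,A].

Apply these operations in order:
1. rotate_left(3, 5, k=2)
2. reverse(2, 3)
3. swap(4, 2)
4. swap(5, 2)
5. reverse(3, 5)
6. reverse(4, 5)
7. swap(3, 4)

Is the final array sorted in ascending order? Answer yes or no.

After 1 (rotate_left(3, 5, k=2)): [A, C, F, B, E, D]
After 2 (reverse(2, 3)): [A, C, B, F, E, D]
After 3 (swap(4, 2)): [A, C, E, F, B, D]
After 4 (swap(5, 2)): [A, C, D, F, B, E]
After 5 (reverse(3, 5)): [A, C, D, E, B, F]
After 6 (reverse(4, 5)): [A, C, D, E, F, B]
After 7 (swap(3, 4)): [A, C, D, F, E, B]

Answer: no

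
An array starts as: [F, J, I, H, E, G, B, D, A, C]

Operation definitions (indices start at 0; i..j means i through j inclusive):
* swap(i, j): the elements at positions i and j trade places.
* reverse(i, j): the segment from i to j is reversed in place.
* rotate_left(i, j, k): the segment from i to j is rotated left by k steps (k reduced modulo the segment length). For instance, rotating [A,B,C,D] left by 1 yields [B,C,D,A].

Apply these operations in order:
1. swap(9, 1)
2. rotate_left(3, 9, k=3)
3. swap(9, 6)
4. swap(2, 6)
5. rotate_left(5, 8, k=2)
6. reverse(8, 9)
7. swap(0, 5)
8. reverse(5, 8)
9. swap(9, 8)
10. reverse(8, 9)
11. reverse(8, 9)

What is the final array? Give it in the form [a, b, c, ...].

Answer: [H, C, G, B, D, J, A, E, I, F]

Derivation:
After 1 (swap(9, 1)): [F, C, I, H, E, G, B, D, A, J]
After 2 (rotate_left(3, 9, k=3)): [F, C, I, B, D, A, J, H, E, G]
After 3 (swap(9, 6)): [F, C, I, B, D, A, G, H, E, J]
After 4 (swap(2, 6)): [F, C, G, B, D, A, I, H, E, J]
After 5 (rotate_left(5, 8, k=2)): [F, C, G, B, D, H, E, A, I, J]
After 6 (reverse(8, 9)): [F, C, G, B, D, H, E, A, J, I]
After 7 (swap(0, 5)): [H, C, G, B, D, F, E, A, J, I]
After 8 (reverse(5, 8)): [H, C, G, B, D, J, A, E, F, I]
After 9 (swap(9, 8)): [H, C, G, B, D, J, A, E, I, F]
After 10 (reverse(8, 9)): [H, C, G, B, D, J, A, E, F, I]
After 11 (reverse(8, 9)): [H, C, G, B, D, J, A, E, I, F]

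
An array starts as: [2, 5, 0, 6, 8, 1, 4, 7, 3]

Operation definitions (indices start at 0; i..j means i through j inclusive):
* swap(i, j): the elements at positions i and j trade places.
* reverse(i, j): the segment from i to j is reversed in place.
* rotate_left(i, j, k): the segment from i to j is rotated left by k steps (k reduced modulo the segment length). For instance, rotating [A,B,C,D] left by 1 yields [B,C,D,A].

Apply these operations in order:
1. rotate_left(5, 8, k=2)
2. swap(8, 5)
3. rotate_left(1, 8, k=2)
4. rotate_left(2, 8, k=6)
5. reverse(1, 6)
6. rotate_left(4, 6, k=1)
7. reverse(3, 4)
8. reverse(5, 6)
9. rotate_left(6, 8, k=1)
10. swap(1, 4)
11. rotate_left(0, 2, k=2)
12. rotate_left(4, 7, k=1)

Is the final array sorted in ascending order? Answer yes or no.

Answer: no

Derivation:
After 1 (rotate_left(5, 8, k=2)): [2, 5, 0, 6, 8, 7, 3, 1, 4]
After 2 (swap(8, 5)): [2, 5, 0, 6, 8, 4, 3, 1, 7]
After 3 (rotate_left(1, 8, k=2)): [2, 6, 8, 4, 3, 1, 7, 5, 0]
After 4 (rotate_left(2, 8, k=6)): [2, 6, 0, 8, 4, 3, 1, 7, 5]
After 5 (reverse(1, 6)): [2, 1, 3, 4, 8, 0, 6, 7, 5]
After 6 (rotate_left(4, 6, k=1)): [2, 1, 3, 4, 0, 6, 8, 7, 5]
After 7 (reverse(3, 4)): [2, 1, 3, 0, 4, 6, 8, 7, 5]
After 8 (reverse(5, 6)): [2, 1, 3, 0, 4, 8, 6, 7, 5]
After 9 (rotate_left(6, 8, k=1)): [2, 1, 3, 0, 4, 8, 7, 5, 6]
After 10 (swap(1, 4)): [2, 4, 3, 0, 1, 8, 7, 5, 6]
After 11 (rotate_left(0, 2, k=2)): [3, 2, 4, 0, 1, 8, 7, 5, 6]
After 12 (rotate_left(4, 7, k=1)): [3, 2, 4, 0, 8, 7, 5, 1, 6]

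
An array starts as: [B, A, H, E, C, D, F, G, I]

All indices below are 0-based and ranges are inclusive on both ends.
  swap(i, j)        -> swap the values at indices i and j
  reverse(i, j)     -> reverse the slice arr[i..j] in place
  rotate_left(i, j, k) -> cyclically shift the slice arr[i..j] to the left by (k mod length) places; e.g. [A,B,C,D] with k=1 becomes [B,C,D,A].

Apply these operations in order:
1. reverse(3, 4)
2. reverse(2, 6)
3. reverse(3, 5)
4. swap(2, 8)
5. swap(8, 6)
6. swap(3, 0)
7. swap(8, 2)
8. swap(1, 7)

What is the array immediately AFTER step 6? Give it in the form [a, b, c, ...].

Answer: [C, A, I, B, E, D, F, G, H]

Derivation:
After 1 (reverse(3, 4)): [B, A, H, C, E, D, F, G, I]
After 2 (reverse(2, 6)): [B, A, F, D, E, C, H, G, I]
After 3 (reverse(3, 5)): [B, A, F, C, E, D, H, G, I]
After 4 (swap(2, 8)): [B, A, I, C, E, D, H, G, F]
After 5 (swap(8, 6)): [B, A, I, C, E, D, F, G, H]
After 6 (swap(3, 0)): [C, A, I, B, E, D, F, G, H]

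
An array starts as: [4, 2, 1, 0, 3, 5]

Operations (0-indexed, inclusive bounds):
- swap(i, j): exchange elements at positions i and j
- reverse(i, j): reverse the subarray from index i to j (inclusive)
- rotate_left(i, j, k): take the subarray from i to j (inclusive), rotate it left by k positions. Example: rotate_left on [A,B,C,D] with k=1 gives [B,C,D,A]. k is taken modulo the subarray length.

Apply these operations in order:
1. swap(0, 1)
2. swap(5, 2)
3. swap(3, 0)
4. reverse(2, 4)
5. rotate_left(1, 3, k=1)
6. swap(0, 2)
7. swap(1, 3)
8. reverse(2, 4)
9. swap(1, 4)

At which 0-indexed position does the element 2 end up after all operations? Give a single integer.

Answer: 0

Derivation:
After 1 (swap(0, 1)): [2, 4, 1, 0, 3, 5]
After 2 (swap(5, 2)): [2, 4, 5, 0, 3, 1]
After 3 (swap(3, 0)): [0, 4, 5, 2, 3, 1]
After 4 (reverse(2, 4)): [0, 4, 3, 2, 5, 1]
After 5 (rotate_left(1, 3, k=1)): [0, 3, 2, 4, 5, 1]
After 6 (swap(0, 2)): [2, 3, 0, 4, 5, 1]
After 7 (swap(1, 3)): [2, 4, 0, 3, 5, 1]
After 8 (reverse(2, 4)): [2, 4, 5, 3, 0, 1]
After 9 (swap(1, 4)): [2, 0, 5, 3, 4, 1]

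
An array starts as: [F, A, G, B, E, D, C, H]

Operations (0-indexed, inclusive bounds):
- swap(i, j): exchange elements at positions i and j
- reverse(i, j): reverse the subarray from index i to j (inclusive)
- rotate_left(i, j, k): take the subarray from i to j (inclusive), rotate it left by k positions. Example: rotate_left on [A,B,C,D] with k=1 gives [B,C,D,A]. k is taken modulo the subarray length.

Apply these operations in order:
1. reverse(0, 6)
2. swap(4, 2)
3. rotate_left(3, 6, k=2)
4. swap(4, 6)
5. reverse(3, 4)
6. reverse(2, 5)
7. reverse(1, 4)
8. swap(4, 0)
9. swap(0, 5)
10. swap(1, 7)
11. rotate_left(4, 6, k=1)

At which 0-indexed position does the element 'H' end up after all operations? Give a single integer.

Answer: 1

Derivation:
After 1 (reverse(0, 6)): [C, D, E, B, G, A, F, H]
After 2 (swap(4, 2)): [C, D, G, B, E, A, F, H]
After 3 (rotate_left(3, 6, k=2)): [C, D, G, A, F, B, E, H]
After 4 (swap(4, 6)): [C, D, G, A, E, B, F, H]
After 5 (reverse(3, 4)): [C, D, G, E, A, B, F, H]
After 6 (reverse(2, 5)): [C, D, B, A, E, G, F, H]
After 7 (reverse(1, 4)): [C, E, A, B, D, G, F, H]
After 8 (swap(4, 0)): [D, E, A, B, C, G, F, H]
After 9 (swap(0, 5)): [G, E, A, B, C, D, F, H]
After 10 (swap(1, 7)): [G, H, A, B, C, D, F, E]
After 11 (rotate_left(4, 6, k=1)): [G, H, A, B, D, F, C, E]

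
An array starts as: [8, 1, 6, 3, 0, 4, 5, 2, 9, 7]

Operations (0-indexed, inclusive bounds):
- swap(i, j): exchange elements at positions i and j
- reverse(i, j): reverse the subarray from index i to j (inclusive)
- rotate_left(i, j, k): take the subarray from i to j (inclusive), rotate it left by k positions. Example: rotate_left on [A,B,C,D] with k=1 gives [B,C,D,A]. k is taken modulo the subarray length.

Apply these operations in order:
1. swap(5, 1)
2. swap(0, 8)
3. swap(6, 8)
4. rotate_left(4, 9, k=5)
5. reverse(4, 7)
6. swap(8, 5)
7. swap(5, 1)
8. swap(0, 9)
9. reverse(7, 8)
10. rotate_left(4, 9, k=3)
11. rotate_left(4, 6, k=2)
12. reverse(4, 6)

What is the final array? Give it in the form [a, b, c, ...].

After 1 (swap(5, 1)): [8, 4, 6, 3, 0, 1, 5, 2, 9, 7]
After 2 (swap(0, 8)): [9, 4, 6, 3, 0, 1, 5, 2, 8, 7]
After 3 (swap(6, 8)): [9, 4, 6, 3, 0, 1, 8, 2, 5, 7]
After 4 (rotate_left(4, 9, k=5)): [9, 4, 6, 3, 7, 0, 1, 8, 2, 5]
After 5 (reverse(4, 7)): [9, 4, 6, 3, 8, 1, 0, 7, 2, 5]
After 6 (swap(8, 5)): [9, 4, 6, 3, 8, 2, 0, 7, 1, 5]
After 7 (swap(5, 1)): [9, 2, 6, 3, 8, 4, 0, 7, 1, 5]
After 8 (swap(0, 9)): [5, 2, 6, 3, 8, 4, 0, 7, 1, 9]
After 9 (reverse(7, 8)): [5, 2, 6, 3, 8, 4, 0, 1, 7, 9]
After 10 (rotate_left(4, 9, k=3)): [5, 2, 6, 3, 1, 7, 9, 8, 4, 0]
After 11 (rotate_left(4, 6, k=2)): [5, 2, 6, 3, 9, 1, 7, 8, 4, 0]
After 12 (reverse(4, 6)): [5, 2, 6, 3, 7, 1, 9, 8, 4, 0]

Answer: [5, 2, 6, 3, 7, 1, 9, 8, 4, 0]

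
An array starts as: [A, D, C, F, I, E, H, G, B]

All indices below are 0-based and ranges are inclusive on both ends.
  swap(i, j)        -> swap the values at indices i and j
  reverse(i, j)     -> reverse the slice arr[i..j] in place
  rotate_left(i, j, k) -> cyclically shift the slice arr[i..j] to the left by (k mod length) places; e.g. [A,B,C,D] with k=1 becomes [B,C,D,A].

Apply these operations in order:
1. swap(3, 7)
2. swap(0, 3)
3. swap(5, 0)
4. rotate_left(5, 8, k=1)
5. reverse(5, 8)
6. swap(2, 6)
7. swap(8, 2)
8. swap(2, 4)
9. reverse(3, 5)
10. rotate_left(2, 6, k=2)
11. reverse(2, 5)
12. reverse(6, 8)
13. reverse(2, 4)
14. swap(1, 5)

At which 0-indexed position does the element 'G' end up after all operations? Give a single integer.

After 1 (swap(3, 7)): [A, D, C, G, I, E, H, F, B]
After 2 (swap(0, 3)): [G, D, C, A, I, E, H, F, B]
After 3 (swap(5, 0)): [E, D, C, A, I, G, H, F, B]
After 4 (rotate_left(5, 8, k=1)): [E, D, C, A, I, H, F, B, G]
After 5 (reverse(5, 8)): [E, D, C, A, I, G, B, F, H]
After 6 (swap(2, 6)): [E, D, B, A, I, G, C, F, H]
After 7 (swap(8, 2)): [E, D, H, A, I, G, C, F, B]
After 8 (swap(2, 4)): [E, D, I, A, H, G, C, F, B]
After 9 (reverse(3, 5)): [E, D, I, G, H, A, C, F, B]
After 10 (rotate_left(2, 6, k=2)): [E, D, H, A, C, I, G, F, B]
After 11 (reverse(2, 5)): [E, D, I, C, A, H, G, F, B]
After 12 (reverse(6, 8)): [E, D, I, C, A, H, B, F, G]
After 13 (reverse(2, 4)): [E, D, A, C, I, H, B, F, G]
After 14 (swap(1, 5)): [E, H, A, C, I, D, B, F, G]

Answer: 8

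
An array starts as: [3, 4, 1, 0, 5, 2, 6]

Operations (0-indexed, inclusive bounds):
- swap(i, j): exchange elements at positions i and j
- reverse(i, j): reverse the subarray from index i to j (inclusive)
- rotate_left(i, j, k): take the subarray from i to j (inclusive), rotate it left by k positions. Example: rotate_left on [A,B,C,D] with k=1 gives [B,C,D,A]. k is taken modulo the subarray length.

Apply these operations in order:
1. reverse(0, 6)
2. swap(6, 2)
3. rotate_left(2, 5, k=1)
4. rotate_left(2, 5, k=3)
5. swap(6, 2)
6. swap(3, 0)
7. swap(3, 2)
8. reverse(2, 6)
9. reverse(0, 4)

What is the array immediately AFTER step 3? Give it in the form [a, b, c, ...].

After 1 (reverse(0, 6)): [6, 2, 5, 0, 1, 4, 3]
After 2 (swap(6, 2)): [6, 2, 3, 0, 1, 4, 5]
After 3 (rotate_left(2, 5, k=1)): [6, 2, 0, 1, 4, 3, 5]

Answer: [6, 2, 0, 1, 4, 3, 5]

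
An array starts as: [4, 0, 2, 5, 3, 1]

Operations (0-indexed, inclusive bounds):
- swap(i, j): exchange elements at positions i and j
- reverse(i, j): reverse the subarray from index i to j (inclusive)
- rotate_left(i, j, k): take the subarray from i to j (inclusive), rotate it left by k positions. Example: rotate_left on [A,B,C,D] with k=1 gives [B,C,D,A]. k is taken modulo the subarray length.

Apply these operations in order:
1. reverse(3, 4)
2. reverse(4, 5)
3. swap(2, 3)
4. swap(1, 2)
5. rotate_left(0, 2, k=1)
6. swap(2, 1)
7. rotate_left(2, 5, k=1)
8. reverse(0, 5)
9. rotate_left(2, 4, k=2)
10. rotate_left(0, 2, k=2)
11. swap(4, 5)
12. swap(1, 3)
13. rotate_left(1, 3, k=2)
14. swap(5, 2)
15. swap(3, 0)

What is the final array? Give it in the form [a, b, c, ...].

After 1 (reverse(3, 4)): [4, 0, 2, 3, 5, 1]
After 2 (reverse(4, 5)): [4, 0, 2, 3, 1, 5]
After 3 (swap(2, 3)): [4, 0, 3, 2, 1, 5]
After 4 (swap(1, 2)): [4, 3, 0, 2, 1, 5]
After 5 (rotate_left(0, 2, k=1)): [3, 0, 4, 2, 1, 5]
After 6 (swap(2, 1)): [3, 4, 0, 2, 1, 5]
After 7 (rotate_left(2, 5, k=1)): [3, 4, 2, 1, 5, 0]
After 8 (reverse(0, 5)): [0, 5, 1, 2, 4, 3]
After 9 (rotate_left(2, 4, k=2)): [0, 5, 4, 1, 2, 3]
After 10 (rotate_left(0, 2, k=2)): [4, 0, 5, 1, 2, 3]
After 11 (swap(4, 5)): [4, 0, 5, 1, 3, 2]
After 12 (swap(1, 3)): [4, 1, 5, 0, 3, 2]
After 13 (rotate_left(1, 3, k=2)): [4, 0, 1, 5, 3, 2]
After 14 (swap(5, 2)): [4, 0, 2, 5, 3, 1]
After 15 (swap(3, 0)): [5, 0, 2, 4, 3, 1]

Answer: [5, 0, 2, 4, 3, 1]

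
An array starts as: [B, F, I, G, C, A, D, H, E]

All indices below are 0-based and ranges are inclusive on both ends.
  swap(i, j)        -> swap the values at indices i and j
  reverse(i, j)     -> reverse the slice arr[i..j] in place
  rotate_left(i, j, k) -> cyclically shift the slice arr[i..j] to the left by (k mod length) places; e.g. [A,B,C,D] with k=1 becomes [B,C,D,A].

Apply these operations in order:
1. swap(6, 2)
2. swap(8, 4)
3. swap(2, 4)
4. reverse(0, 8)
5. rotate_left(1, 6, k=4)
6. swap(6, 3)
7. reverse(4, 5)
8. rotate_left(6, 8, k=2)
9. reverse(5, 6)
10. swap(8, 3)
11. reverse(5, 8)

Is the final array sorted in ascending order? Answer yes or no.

After 1 (swap(6, 2)): [B, F, D, G, C, A, I, H, E]
After 2 (swap(8, 4)): [B, F, D, G, E, A, I, H, C]
After 3 (swap(2, 4)): [B, F, E, G, D, A, I, H, C]
After 4 (reverse(0, 8)): [C, H, I, A, D, G, E, F, B]
After 5 (rotate_left(1, 6, k=4)): [C, G, E, H, I, A, D, F, B]
After 6 (swap(6, 3)): [C, G, E, D, I, A, H, F, B]
After 7 (reverse(4, 5)): [C, G, E, D, A, I, H, F, B]
After 8 (rotate_left(6, 8, k=2)): [C, G, E, D, A, I, B, H, F]
After 9 (reverse(5, 6)): [C, G, E, D, A, B, I, H, F]
After 10 (swap(8, 3)): [C, G, E, F, A, B, I, H, D]
After 11 (reverse(5, 8)): [C, G, E, F, A, D, H, I, B]

Answer: no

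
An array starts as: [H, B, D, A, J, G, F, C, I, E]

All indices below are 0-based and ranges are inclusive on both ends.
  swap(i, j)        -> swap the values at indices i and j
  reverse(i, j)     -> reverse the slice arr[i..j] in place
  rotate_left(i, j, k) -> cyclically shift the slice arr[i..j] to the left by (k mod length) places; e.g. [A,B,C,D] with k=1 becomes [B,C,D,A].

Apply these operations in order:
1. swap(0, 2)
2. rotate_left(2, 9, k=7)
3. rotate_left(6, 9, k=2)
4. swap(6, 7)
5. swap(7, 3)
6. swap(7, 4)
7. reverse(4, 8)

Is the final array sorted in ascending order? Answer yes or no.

Answer: no

Derivation:
After 1 (swap(0, 2)): [D, B, H, A, J, G, F, C, I, E]
After 2 (rotate_left(2, 9, k=7)): [D, B, E, H, A, J, G, F, C, I]
After 3 (rotate_left(6, 9, k=2)): [D, B, E, H, A, J, C, I, G, F]
After 4 (swap(6, 7)): [D, B, E, H, A, J, I, C, G, F]
After 5 (swap(7, 3)): [D, B, E, C, A, J, I, H, G, F]
After 6 (swap(7, 4)): [D, B, E, C, H, J, I, A, G, F]
After 7 (reverse(4, 8)): [D, B, E, C, G, A, I, J, H, F]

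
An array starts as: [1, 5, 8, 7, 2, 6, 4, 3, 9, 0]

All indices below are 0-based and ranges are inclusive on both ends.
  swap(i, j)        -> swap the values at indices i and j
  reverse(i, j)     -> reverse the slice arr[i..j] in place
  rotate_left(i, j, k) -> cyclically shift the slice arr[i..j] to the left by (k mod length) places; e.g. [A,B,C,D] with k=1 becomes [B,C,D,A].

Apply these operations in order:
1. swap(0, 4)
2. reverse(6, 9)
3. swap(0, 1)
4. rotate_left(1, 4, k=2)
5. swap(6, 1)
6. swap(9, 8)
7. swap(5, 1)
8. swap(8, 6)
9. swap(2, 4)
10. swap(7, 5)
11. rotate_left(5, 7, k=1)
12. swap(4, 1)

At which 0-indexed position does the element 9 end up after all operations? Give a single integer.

Answer: 7

Derivation:
After 1 (swap(0, 4)): [2, 5, 8, 7, 1, 6, 4, 3, 9, 0]
After 2 (reverse(6, 9)): [2, 5, 8, 7, 1, 6, 0, 9, 3, 4]
After 3 (swap(0, 1)): [5, 2, 8, 7, 1, 6, 0, 9, 3, 4]
After 4 (rotate_left(1, 4, k=2)): [5, 7, 1, 2, 8, 6, 0, 9, 3, 4]
After 5 (swap(6, 1)): [5, 0, 1, 2, 8, 6, 7, 9, 3, 4]
After 6 (swap(9, 8)): [5, 0, 1, 2, 8, 6, 7, 9, 4, 3]
After 7 (swap(5, 1)): [5, 6, 1, 2, 8, 0, 7, 9, 4, 3]
After 8 (swap(8, 6)): [5, 6, 1, 2, 8, 0, 4, 9, 7, 3]
After 9 (swap(2, 4)): [5, 6, 8, 2, 1, 0, 4, 9, 7, 3]
After 10 (swap(7, 5)): [5, 6, 8, 2, 1, 9, 4, 0, 7, 3]
After 11 (rotate_left(5, 7, k=1)): [5, 6, 8, 2, 1, 4, 0, 9, 7, 3]
After 12 (swap(4, 1)): [5, 1, 8, 2, 6, 4, 0, 9, 7, 3]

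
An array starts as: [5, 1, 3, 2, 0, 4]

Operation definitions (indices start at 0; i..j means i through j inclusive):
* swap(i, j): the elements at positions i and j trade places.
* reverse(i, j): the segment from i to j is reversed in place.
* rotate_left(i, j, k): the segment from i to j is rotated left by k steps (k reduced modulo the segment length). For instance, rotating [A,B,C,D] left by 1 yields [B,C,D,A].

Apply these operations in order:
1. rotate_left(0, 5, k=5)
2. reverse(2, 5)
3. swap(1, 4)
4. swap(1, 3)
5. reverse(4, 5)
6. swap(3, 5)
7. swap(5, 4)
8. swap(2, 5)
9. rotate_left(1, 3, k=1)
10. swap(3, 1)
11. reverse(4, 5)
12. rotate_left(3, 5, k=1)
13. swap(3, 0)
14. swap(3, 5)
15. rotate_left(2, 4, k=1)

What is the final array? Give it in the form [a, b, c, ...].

After 1 (rotate_left(0, 5, k=5)): [4, 5, 1, 3, 2, 0]
After 2 (reverse(2, 5)): [4, 5, 0, 2, 3, 1]
After 3 (swap(1, 4)): [4, 3, 0, 2, 5, 1]
After 4 (swap(1, 3)): [4, 2, 0, 3, 5, 1]
After 5 (reverse(4, 5)): [4, 2, 0, 3, 1, 5]
After 6 (swap(3, 5)): [4, 2, 0, 5, 1, 3]
After 7 (swap(5, 4)): [4, 2, 0, 5, 3, 1]
After 8 (swap(2, 5)): [4, 2, 1, 5, 3, 0]
After 9 (rotate_left(1, 3, k=1)): [4, 1, 5, 2, 3, 0]
After 10 (swap(3, 1)): [4, 2, 5, 1, 3, 0]
After 11 (reverse(4, 5)): [4, 2, 5, 1, 0, 3]
After 12 (rotate_left(3, 5, k=1)): [4, 2, 5, 0, 3, 1]
After 13 (swap(3, 0)): [0, 2, 5, 4, 3, 1]
After 14 (swap(3, 5)): [0, 2, 5, 1, 3, 4]
After 15 (rotate_left(2, 4, k=1)): [0, 2, 1, 3, 5, 4]

Answer: [0, 2, 1, 3, 5, 4]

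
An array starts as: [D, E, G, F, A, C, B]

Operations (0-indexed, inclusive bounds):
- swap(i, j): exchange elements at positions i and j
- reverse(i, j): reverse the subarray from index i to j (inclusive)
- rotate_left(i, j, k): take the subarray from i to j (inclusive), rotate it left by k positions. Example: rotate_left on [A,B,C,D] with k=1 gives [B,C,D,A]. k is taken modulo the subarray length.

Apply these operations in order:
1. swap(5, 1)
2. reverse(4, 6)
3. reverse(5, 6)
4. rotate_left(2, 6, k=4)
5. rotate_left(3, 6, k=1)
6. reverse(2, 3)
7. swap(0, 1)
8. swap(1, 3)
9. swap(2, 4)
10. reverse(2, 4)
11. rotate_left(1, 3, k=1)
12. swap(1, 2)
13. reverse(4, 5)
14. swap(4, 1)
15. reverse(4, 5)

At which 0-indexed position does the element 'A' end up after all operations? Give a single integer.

Answer: 1

Derivation:
After 1 (swap(5, 1)): [D, C, G, F, A, E, B]
After 2 (reverse(4, 6)): [D, C, G, F, B, E, A]
After 3 (reverse(5, 6)): [D, C, G, F, B, A, E]
After 4 (rotate_left(2, 6, k=4)): [D, C, E, G, F, B, A]
After 5 (rotate_left(3, 6, k=1)): [D, C, E, F, B, A, G]
After 6 (reverse(2, 3)): [D, C, F, E, B, A, G]
After 7 (swap(0, 1)): [C, D, F, E, B, A, G]
After 8 (swap(1, 3)): [C, E, F, D, B, A, G]
After 9 (swap(2, 4)): [C, E, B, D, F, A, G]
After 10 (reverse(2, 4)): [C, E, F, D, B, A, G]
After 11 (rotate_left(1, 3, k=1)): [C, F, D, E, B, A, G]
After 12 (swap(1, 2)): [C, D, F, E, B, A, G]
After 13 (reverse(4, 5)): [C, D, F, E, A, B, G]
After 14 (swap(4, 1)): [C, A, F, E, D, B, G]
After 15 (reverse(4, 5)): [C, A, F, E, B, D, G]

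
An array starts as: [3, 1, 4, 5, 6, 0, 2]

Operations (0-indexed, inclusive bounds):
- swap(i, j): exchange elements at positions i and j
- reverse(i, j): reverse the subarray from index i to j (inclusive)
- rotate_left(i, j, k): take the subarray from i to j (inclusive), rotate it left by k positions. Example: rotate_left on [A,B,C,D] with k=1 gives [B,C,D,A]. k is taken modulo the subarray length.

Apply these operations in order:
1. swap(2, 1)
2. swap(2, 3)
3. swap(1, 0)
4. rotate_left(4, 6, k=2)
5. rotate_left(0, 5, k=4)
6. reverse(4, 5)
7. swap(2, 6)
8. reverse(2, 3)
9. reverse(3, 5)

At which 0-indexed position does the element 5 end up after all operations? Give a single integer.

After 1 (swap(2, 1)): [3, 4, 1, 5, 6, 0, 2]
After 2 (swap(2, 3)): [3, 4, 5, 1, 6, 0, 2]
After 3 (swap(1, 0)): [4, 3, 5, 1, 6, 0, 2]
After 4 (rotate_left(4, 6, k=2)): [4, 3, 5, 1, 2, 6, 0]
After 5 (rotate_left(0, 5, k=4)): [2, 6, 4, 3, 5, 1, 0]
After 6 (reverse(4, 5)): [2, 6, 4, 3, 1, 5, 0]
After 7 (swap(2, 6)): [2, 6, 0, 3, 1, 5, 4]
After 8 (reverse(2, 3)): [2, 6, 3, 0, 1, 5, 4]
After 9 (reverse(3, 5)): [2, 6, 3, 5, 1, 0, 4]

Answer: 3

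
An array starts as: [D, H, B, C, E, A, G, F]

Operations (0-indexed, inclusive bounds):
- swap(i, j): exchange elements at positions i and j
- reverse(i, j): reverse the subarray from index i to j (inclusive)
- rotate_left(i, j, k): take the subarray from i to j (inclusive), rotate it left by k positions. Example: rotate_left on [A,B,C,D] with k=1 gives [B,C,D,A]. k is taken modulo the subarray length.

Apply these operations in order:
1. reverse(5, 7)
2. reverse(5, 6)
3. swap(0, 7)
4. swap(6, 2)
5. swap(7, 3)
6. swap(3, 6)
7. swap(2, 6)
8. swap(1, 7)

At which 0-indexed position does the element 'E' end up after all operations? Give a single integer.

Answer: 4

Derivation:
After 1 (reverse(5, 7)): [D, H, B, C, E, F, G, A]
After 2 (reverse(5, 6)): [D, H, B, C, E, G, F, A]
After 3 (swap(0, 7)): [A, H, B, C, E, G, F, D]
After 4 (swap(6, 2)): [A, H, F, C, E, G, B, D]
After 5 (swap(7, 3)): [A, H, F, D, E, G, B, C]
After 6 (swap(3, 6)): [A, H, F, B, E, G, D, C]
After 7 (swap(2, 6)): [A, H, D, B, E, G, F, C]
After 8 (swap(1, 7)): [A, C, D, B, E, G, F, H]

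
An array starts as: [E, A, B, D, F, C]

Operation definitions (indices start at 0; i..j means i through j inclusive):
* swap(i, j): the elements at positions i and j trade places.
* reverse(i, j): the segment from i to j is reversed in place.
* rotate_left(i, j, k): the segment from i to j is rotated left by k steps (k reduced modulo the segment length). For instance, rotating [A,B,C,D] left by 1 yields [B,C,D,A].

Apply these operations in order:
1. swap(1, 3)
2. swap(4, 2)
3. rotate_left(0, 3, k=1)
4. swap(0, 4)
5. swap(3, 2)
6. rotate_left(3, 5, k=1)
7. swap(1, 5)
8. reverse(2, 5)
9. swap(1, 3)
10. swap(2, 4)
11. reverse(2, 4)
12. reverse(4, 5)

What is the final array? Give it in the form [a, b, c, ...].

Answer: [B, C, F, A, E, D]

Derivation:
After 1 (swap(1, 3)): [E, D, B, A, F, C]
After 2 (swap(4, 2)): [E, D, F, A, B, C]
After 3 (rotate_left(0, 3, k=1)): [D, F, A, E, B, C]
After 4 (swap(0, 4)): [B, F, A, E, D, C]
After 5 (swap(3, 2)): [B, F, E, A, D, C]
After 6 (rotate_left(3, 5, k=1)): [B, F, E, D, C, A]
After 7 (swap(1, 5)): [B, A, E, D, C, F]
After 8 (reverse(2, 5)): [B, A, F, C, D, E]
After 9 (swap(1, 3)): [B, C, F, A, D, E]
After 10 (swap(2, 4)): [B, C, D, A, F, E]
After 11 (reverse(2, 4)): [B, C, F, A, D, E]
After 12 (reverse(4, 5)): [B, C, F, A, E, D]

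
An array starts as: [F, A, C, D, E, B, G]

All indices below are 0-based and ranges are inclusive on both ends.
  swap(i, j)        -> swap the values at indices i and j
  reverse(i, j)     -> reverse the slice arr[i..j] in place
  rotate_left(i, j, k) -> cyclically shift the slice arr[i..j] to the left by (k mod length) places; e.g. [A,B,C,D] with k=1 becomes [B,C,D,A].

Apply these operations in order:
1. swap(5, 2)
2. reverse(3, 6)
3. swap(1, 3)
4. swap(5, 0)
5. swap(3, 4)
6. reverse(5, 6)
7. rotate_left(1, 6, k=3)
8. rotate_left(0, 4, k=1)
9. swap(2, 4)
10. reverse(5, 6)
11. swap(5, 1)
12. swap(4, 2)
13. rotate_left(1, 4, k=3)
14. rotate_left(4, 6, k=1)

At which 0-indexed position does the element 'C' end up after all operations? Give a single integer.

After 1 (swap(5, 2)): [F, A, B, D, E, C, G]
After 2 (reverse(3, 6)): [F, A, B, G, C, E, D]
After 3 (swap(1, 3)): [F, G, B, A, C, E, D]
After 4 (swap(5, 0)): [E, G, B, A, C, F, D]
After 5 (swap(3, 4)): [E, G, B, C, A, F, D]
After 6 (reverse(5, 6)): [E, G, B, C, A, D, F]
After 7 (rotate_left(1, 6, k=3)): [E, A, D, F, G, B, C]
After 8 (rotate_left(0, 4, k=1)): [A, D, F, G, E, B, C]
After 9 (swap(2, 4)): [A, D, E, G, F, B, C]
After 10 (reverse(5, 6)): [A, D, E, G, F, C, B]
After 11 (swap(5, 1)): [A, C, E, G, F, D, B]
After 12 (swap(4, 2)): [A, C, F, G, E, D, B]
After 13 (rotate_left(1, 4, k=3)): [A, E, C, F, G, D, B]
After 14 (rotate_left(4, 6, k=1)): [A, E, C, F, D, B, G]

Answer: 2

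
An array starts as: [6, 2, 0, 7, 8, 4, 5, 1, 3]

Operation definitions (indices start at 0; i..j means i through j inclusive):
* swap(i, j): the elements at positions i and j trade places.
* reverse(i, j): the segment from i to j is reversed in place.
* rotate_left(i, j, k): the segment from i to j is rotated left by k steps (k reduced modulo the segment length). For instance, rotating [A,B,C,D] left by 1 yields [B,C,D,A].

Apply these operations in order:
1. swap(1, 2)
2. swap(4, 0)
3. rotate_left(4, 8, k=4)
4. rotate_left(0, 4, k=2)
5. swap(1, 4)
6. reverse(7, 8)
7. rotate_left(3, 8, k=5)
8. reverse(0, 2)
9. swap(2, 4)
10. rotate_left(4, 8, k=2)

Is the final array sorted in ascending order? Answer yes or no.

After 1 (swap(1, 2)): [6, 0, 2, 7, 8, 4, 5, 1, 3]
After 2 (swap(4, 0)): [8, 0, 2, 7, 6, 4, 5, 1, 3]
After 3 (rotate_left(4, 8, k=4)): [8, 0, 2, 7, 3, 6, 4, 5, 1]
After 4 (rotate_left(0, 4, k=2)): [2, 7, 3, 8, 0, 6, 4, 5, 1]
After 5 (swap(1, 4)): [2, 0, 3, 8, 7, 6, 4, 5, 1]
After 6 (reverse(7, 8)): [2, 0, 3, 8, 7, 6, 4, 1, 5]
After 7 (rotate_left(3, 8, k=5)): [2, 0, 3, 5, 8, 7, 6, 4, 1]
After 8 (reverse(0, 2)): [3, 0, 2, 5, 8, 7, 6, 4, 1]
After 9 (swap(2, 4)): [3, 0, 8, 5, 2, 7, 6, 4, 1]
After 10 (rotate_left(4, 8, k=2)): [3, 0, 8, 5, 6, 4, 1, 2, 7]

Answer: no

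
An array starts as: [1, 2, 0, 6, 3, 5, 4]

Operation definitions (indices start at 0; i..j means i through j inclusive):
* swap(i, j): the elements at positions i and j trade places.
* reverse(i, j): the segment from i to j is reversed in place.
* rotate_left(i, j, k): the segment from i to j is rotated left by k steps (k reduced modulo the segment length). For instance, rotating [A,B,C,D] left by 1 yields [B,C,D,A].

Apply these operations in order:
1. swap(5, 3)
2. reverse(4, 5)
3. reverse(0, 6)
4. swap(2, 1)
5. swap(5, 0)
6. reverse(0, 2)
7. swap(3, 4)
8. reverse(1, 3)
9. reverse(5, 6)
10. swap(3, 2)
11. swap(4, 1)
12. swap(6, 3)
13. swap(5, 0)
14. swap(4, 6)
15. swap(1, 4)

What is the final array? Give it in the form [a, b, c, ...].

After 1 (swap(5, 3)): [1, 2, 0, 5, 3, 6, 4]
After 2 (reverse(4, 5)): [1, 2, 0, 5, 6, 3, 4]
After 3 (reverse(0, 6)): [4, 3, 6, 5, 0, 2, 1]
After 4 (swap(2, 1)): [4, 6, 3, 5, 0, 2, 1]
After 5 (swap(5, 0)): [2, 6, 3, 5, 0, 4, 1]
After 6 (reverse(0, 2)): [3, 6, 2, 5, 0, 4, 1]
After 7 (swap(3, 4)): [3, 6, 2, 0, 5, 4, 1]
After 8 (reverse(1, 3)): [3, 0, 2, 6, 5, 4, 1]
After 9 (reverse(5, 6)): [3, 0, 2, 6, 5, 1, 4]
After 10 (swap(3, 2)): [3, 0, 6, 2, 5, 1, 4]
After 11 (swap(4, 1)): [3, 5, 6, 2, 0, 1, 4]
After 12 (swap(6, 3)): [3, 5, 6, 4, 0, 1, 2]
After 13 (swap(5, 0)): [1, 5, 6, 4, 0, 3, 2]
After 14 (swap(4, 6)): [1, 5, 6, 4, 2, 3, 0]
After 15 (swap(1, 4)): [1, 2, 6, 4, 5, 3, 0]

Answer: [1, 2, 6, 4, 5, 3, 0]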